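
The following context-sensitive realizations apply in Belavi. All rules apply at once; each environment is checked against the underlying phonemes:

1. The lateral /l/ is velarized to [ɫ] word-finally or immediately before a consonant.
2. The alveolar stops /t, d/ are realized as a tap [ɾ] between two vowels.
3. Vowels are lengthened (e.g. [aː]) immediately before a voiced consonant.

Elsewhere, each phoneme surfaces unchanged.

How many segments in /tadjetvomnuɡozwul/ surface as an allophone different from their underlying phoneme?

Segments that undergo a rule: /a/ → [aː] (rule 3); /o/ → [oː] (rule 3); /u/ → [uː] (rule 3); /o/ → [oː] (rule 3); /u/ → [uː] (rule 3); /l/ → [ɫ] (rule 1).
All other segments surface unchanged.

6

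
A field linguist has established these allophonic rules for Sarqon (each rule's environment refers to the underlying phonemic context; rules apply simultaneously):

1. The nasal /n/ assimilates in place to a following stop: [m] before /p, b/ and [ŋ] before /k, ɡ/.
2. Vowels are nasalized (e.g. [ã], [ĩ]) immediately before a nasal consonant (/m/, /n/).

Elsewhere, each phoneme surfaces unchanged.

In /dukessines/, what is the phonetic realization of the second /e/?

[e]

/e/ (between /n/ and /s/) fails the environment for rule 2, so it stays [e].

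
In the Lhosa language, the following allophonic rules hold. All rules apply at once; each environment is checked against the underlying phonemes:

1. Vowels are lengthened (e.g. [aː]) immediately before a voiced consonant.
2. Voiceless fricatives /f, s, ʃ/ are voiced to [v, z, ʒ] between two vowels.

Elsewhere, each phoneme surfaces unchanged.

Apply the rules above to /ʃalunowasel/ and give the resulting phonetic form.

/ʃ/ (word-initial) fails the environment for rule 2, so it stays [ʃ].
/a/ — between /ʃ/ and /l/, before a voiced consonant — surfaces as [aː] (rule 1).
/l/ (between /a/ and /u/) is unaffected → [l].
/u/ — between /l/ and /n/, before a voiced consonant — surfaces as [uː] (rule 1).
/n/ stays [n].
/o/ (between /n/ and /w/): before a voiced consonant, so rule 1 applies → [oː].
/w/ (between /o/ and /a/) is unaffected → [w].
/a/ (between /w/ and /s/): rule 1 targets it, but not before a voiced consonant → unchanged [a].
Rule 2 applies to /s/ (between /a/ and /e/: between two vowels) → [z].
/e/ meets the environment for rule 1 (before a voiced consonant) → [eː].
/l/ (word-final): no rule targets it → [l].

[ʃaːluːnoːwazeːl]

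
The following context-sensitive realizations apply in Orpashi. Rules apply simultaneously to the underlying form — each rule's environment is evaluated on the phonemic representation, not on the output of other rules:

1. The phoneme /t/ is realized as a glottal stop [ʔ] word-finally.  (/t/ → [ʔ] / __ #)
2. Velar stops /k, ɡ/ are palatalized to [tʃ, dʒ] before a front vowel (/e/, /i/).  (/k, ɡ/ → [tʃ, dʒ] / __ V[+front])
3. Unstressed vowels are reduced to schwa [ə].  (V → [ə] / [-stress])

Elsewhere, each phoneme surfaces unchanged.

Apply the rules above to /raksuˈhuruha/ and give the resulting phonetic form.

/r/ stays [r].
/a/ (between /r/ and /k/): in an unstressed syllable, so rule 3 applies → [ə].
/k/ — between /a/ and /s/; rule 2 does not apply here → [k].
/s/ (between /k/ and /u/): no rule targets it → [s].
/u/ (between /s/ and /h/) occurs in an unstressed syllable → [ə] by rule 3.
/h/ (between /u/ and /u/) is unaffected → [h].
/u/ — between /h/ and /r/; rule 3 does not apply here → [u].
/r/ stays [r].
/u/ (between /r/ and /h/) occurs in an unstressed syllable → [ə] by rule 3.
/h/ (between /u/ and /a/): no rule targets it → [h].
/a/ (word-final): in an unstressed syllable, so rule 3 applies → [ə].

[rəksəˈhurəhə]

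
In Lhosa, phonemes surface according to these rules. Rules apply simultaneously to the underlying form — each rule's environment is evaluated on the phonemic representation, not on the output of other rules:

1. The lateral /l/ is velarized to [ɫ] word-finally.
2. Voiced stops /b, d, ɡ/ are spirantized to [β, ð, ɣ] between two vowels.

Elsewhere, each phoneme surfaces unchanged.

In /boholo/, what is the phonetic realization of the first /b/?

[b]

/b/ — word-initial; rule 2 does not apply here → [b].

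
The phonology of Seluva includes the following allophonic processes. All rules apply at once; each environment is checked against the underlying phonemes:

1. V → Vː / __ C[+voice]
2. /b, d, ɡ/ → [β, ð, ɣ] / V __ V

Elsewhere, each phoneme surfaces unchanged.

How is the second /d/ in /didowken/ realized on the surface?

/d/ — between /i/ and /o/, between two vowels — surfaces as [ð] (rule 2).

[ð]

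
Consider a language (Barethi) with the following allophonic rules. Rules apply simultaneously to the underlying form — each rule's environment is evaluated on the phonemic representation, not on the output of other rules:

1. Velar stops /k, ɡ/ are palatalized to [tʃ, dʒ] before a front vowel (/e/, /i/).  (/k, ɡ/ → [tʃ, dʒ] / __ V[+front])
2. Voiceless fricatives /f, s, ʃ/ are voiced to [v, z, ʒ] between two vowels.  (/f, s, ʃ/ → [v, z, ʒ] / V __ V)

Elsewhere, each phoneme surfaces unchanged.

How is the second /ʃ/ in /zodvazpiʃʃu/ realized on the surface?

[ʃ]

/ʃ/ (between /ʃ/ and /u/): rule 2 targets it, but not between two vowels → unchanged [ʃ].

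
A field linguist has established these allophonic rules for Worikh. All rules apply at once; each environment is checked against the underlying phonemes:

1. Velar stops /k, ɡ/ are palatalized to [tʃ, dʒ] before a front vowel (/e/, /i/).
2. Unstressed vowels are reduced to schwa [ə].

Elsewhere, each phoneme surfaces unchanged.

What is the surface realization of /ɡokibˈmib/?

[ɡətʃəbˈmib]

/ɡ/ (word-initial): rule 1 targets it, but not before a front vowel → unchanged [ɡ].
/o/ (between /ɡ/ and /k/): in an unstressed syllable, so rule 2 applies → [ə].
/k/ (between /o/ and /i/) occurs before a front vowel → [tʃ] by rule 1.
Rule 2 applies to /i/ (between /k/ and /b/: in an unstressed syllable) → [ə].
/i/ (between /m/ and /b/) fails the environment for rule 2, so it stays [i].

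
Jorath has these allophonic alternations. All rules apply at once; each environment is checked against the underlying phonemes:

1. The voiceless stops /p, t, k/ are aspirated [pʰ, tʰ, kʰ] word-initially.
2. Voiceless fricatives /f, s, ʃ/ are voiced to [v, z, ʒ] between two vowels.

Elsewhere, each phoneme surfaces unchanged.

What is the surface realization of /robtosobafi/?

/r/ (word-initial): no rule targets it → [r].
/o/ (between /r/ and /b/) is unaffected → [o].
/b/ (between /o/ and /t/): no rule targets it → [b].
/t/ — between /b/ and /o/; rule 1 does not apply here → [t].
/o/ (between /t/ and /s/): no rule targets it → [o].
Rule 2 applies to /s/ (between /o/ and /o/: between two vowels) → [z].
/o/ (between /s/ and /b/): no rule targets it → [o].
/b/ — not in any rule's target class → [b].
/a/ (between /b/ and /f/) is unaffected → [a].
/f/ (between /a/ and /i/) occurs between two vowels → [v] by rule 2.
/i/ (word-final) is unaffected → [i].

[robtozobavi]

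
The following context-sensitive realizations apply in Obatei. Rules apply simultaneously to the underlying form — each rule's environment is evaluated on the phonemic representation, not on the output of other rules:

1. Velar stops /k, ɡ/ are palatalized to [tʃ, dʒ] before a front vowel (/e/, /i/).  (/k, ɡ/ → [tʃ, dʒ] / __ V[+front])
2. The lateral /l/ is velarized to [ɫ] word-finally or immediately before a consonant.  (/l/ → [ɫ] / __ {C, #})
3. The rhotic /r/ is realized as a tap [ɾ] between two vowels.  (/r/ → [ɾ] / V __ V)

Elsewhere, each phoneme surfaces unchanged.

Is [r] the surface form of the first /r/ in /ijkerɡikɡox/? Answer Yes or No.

Yes

/r/ (between /e/ and /ɡ/) is in the target of rule 3 but the environment (between two vowels) is not met → [r].
The actual realization is [r], which matches [r].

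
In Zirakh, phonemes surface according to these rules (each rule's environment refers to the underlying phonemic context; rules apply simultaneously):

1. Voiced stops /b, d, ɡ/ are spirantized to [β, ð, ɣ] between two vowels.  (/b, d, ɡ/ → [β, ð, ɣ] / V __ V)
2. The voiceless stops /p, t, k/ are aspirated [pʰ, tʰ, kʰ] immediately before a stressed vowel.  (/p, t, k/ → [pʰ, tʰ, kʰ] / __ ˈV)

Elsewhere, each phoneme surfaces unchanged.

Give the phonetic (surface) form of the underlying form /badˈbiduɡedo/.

/b/ — word-initial; rule 1 does not apply here → [b].
/d/ — between /a/ and /b/; rule 1 does not apply here → [d].
/b/ (between /d/ and /i/) fails the environment for rule 1, so it stays [b].
Rule 1 applies to /d/ (between /i/ and /u/: between two vowels) → [ð].
Rule 1 applies to /ɡ/ (between /u/ and /e/: between two vowels) → [ɣ].
/d/ (between /e/ and /o/): between two vowels, so rule 1 applies → [ð].

[badˈbiðuɣeðo]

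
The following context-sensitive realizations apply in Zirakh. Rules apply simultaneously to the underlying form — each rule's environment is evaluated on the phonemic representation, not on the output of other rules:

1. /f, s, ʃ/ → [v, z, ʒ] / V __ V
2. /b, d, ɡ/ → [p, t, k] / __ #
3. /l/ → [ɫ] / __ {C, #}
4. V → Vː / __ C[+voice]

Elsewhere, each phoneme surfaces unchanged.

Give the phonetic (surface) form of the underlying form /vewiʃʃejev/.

/v/ stays [v].
Rule 4 applies to /e/ (between /v/ and /w/: before a voiced consonant) → [eː].
/w/ (between /e/ and /i/) is unaffected → [w].
/i/ (between /w/ and /ʃ/): rule 4 targets it, but not before a voiced consonant → unchanged [i].
/ʃ/ (between /i/ and /ʃ/) is in the target of rule 1 but the environment (between two vowels) is not met → [ʃ].
/ʃ/ (between /ʃ/ and /e/): rule 1 targets it, but not between two vowels → unchanged [ʃ].
/e/ meets the environment for rule 4 (before a voiced consonant) → [eː].
/j/ — not in any rule's target class → [j].
/e/ (between /j/ and /v/) occurs before a voiced consonant → [eː] by rule 4.
/v/ — not in any rule's target class → [v].

[veːwiʃʃeːjeːv]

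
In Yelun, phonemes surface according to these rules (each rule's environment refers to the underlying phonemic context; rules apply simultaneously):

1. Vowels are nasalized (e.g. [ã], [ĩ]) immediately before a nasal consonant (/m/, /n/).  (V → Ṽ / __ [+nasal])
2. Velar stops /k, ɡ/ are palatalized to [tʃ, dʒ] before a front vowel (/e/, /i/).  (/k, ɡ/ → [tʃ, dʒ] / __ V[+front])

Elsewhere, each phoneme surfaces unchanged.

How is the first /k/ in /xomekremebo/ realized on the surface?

[k]

/k/ (between /e/ and /r/) is in the target of rule 2 but the environment (before a front vowel) is not met → [k].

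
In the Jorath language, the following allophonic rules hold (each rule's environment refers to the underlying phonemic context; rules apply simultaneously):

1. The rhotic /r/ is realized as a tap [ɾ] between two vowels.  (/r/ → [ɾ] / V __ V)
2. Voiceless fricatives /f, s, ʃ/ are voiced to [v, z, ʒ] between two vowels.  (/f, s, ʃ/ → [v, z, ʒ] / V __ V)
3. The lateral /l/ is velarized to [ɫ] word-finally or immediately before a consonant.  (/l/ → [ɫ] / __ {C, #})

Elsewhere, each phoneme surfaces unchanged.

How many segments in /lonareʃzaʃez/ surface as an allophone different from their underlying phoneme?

2

Segments that undergo a rule: /r/ → [ɾ] (rule 1); /ʃ/ → [ʒ] (rule 2).
All other segments surface unchanged.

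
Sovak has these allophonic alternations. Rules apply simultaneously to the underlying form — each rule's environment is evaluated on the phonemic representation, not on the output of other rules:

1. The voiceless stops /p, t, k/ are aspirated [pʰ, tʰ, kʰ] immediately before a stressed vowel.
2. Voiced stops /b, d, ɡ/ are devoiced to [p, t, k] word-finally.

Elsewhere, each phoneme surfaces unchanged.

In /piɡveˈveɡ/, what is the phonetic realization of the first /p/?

/p/ (word-initial) fails the environment for rule 1, so it stays [p].

[p]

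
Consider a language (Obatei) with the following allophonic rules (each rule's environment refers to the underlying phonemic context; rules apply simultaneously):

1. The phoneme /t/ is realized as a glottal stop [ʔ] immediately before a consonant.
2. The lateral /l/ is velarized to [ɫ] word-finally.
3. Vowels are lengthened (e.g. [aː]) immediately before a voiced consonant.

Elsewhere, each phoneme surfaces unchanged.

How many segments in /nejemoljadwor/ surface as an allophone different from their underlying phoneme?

5

Segments that undergo a rule: /e/ → [eː] (rule 3); /e/ → [eː] (rule 3); /o/ → [oː] (rule 3); /a/ → [aː] (rule 3); /o/ → [oː] (rule 3).
All other segments surface unchanged.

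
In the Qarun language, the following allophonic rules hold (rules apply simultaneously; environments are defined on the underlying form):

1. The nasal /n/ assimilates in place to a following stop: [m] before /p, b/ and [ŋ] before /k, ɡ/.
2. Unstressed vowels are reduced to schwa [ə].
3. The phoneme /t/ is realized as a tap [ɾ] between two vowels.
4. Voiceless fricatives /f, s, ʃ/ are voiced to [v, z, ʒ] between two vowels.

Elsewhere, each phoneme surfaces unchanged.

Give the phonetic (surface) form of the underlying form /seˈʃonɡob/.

/s/ — word-initial; rule 4 does not apply here → [s].
/e/ (between /s/ and /ʃ/) occurs in an unstressed syllable → [ə] by rule 2.
Rule 4 applies to /ʃ/ (between /e/ and /o/: between two vowels) → [ʒ].
/o/ (between /ʃ/ and /n/): rule 2 targets it, but not in an unstressed syllable → unchanged [o].
/n/ meets the environment for rule 1 (before a labial or velar stop) → [ŋ].
Rule 2 applies to /o/ (between /ɡ/ and /b/: in an unstressed syllable) → [ə].

[səˈʒoŋɡəb]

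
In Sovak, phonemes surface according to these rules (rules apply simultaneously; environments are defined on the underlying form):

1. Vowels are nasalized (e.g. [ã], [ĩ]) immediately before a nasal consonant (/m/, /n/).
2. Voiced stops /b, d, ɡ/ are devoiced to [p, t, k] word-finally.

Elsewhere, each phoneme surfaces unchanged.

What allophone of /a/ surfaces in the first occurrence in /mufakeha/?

[a]

/a/ (between /f/ and /k/): rule 1 targets it, but not before a nasal consonant → unchanged [a].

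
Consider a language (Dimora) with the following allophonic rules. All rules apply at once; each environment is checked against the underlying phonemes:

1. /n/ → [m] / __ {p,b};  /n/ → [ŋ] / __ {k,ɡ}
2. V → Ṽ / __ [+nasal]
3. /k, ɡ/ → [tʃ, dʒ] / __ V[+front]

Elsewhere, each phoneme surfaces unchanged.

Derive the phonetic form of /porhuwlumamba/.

/p/ (word-initial) is unaffected → [p].
/o/ (between /p/ and /r/) is in the target of rule 2 but the environment (before a nasal consonant) is not met → [o].
/r/ (between /o/ and /h/): no rule targets it → [r].
/h/ (between /r/ and /u/): no rule targets it → [h].
/u/ (between /h/ and /w/) fails the environment for rule 2, so it stays [u].
/w/ (between /u/ and /l/) is unaffected → [w].
/l/ (between /w/ and /u/): no rule targets it → [l].
Rule 2 applies to /u/ (between /l/ and /m/: before a nasal consonant) → [ũ].
/m/ — not in any rule's target class → [m].
/a/ (between /m/ and /m/): before a nasal consonant, so rule 2 applies → [ã].
/m/ — not in any rule's target class → [m].
/b/ stays [b].
/a/ (word-final) is in the target of rule 2 but the environment (before a nasal consonant) is not met → [a].

[porhuwlũmãmba]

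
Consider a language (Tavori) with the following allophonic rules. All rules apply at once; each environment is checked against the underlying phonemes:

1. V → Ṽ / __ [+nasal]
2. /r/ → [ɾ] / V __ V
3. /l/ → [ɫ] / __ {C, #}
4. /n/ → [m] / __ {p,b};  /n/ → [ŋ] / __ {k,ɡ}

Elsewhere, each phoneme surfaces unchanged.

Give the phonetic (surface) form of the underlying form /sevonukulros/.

[sevõnukuɫros]

/s/ (word-initial): no rule targets it → [s].
/e/ (between /s/ and /v/) is in the target of rule 1 but the environment (before a nasal consonant) is not met → [e].
/v/ stays [v].
Rule 1 applies to /o/ (between /v/ and /n/: before a nasal consonant) → [õ].
/n/ (between /o/ and /u/) is in the target of rule 4 but the environment (before a labial or velar stop) is not met → [n].
/u/ (between /n/ and /k/) fails the environment for rule 1, so it stays [u].
/k/ stays [k].
/u/ — between /k/ and /l/; rule 1 does not apply here → [u].
/l/ (between /u/ and /r/): word-finally or immediately before a consonant, so rule 3 applies → [ɫ].
/r/ (between /l/ and /o/) is in the target of rule 2 but the environment (between two vowels) is not met → [r].
/o/ (between /r/ and /s/) fails the environment for rule 1, so it stays [o].
/s/ — not in any rule's target class → [s].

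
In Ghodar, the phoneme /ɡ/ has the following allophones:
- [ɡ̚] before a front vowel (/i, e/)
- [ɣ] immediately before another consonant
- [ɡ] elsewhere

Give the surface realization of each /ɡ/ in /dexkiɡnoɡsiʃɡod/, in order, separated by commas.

Occurrence 1 (position 6): immediately before another consonant → [ɣ].
Occurrence 2 (position 9): immediately before another consonant → [ɣ].
Occurrence 3 (position 13): no conditioning environment matches → elsewhere allophone [ɡ].

[ɣ], [ɣ], [ɡ]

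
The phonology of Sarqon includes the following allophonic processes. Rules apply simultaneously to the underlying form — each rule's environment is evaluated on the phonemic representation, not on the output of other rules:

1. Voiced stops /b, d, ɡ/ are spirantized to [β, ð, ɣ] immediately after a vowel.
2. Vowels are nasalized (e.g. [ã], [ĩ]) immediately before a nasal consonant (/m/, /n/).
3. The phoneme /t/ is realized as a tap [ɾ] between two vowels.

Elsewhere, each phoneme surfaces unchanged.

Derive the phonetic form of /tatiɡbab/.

[taɾiɣbaβ]

/t/ (word-initial): rule 3 targets it, but not between two vowels → unchanged [t].
/a/ (between /t/ and /t/) is in the target of rule 2 but the environment (before a nasal consonant) is not met → [a].
/t/ meets the environment for rule 3 (between two vowels) → [ɾ].
/i/ (between /t/ and /ɡ/) fails the environment for rule 2, so it stays [i].
/ɡ/ (between /i/ and /b/) occurs immediately after a vowel → [ɣ] by rule 1.
/b/ (between /ɡ/ and /a/): rule 1 targets it, but not immediately after a vowel → unchanged [b].
/a/ (between /b/ and /b/): rule 2 targets it, but not before a nasal consonant → unchanged [a].
Rule 1 applies to /b/ (word-final: immediately after a vowel) → [β].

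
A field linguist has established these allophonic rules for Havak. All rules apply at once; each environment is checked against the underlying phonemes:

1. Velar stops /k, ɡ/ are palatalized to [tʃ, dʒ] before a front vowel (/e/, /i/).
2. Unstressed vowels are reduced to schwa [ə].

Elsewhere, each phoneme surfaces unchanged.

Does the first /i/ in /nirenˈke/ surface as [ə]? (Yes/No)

Yes

/i/ — between /n/ and /r/, in an unstressed syllable — surfaces as [ə] (rule 2).
The actual realization is [ə], which matches [ə].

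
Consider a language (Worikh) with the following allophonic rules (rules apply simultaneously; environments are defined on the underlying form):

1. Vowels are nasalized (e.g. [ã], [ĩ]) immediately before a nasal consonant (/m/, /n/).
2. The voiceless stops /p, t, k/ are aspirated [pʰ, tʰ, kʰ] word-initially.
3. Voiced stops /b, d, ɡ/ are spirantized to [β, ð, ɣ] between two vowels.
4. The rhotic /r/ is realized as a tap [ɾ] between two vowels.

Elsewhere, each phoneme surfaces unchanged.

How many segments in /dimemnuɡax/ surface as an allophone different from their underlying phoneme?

3

Segments that undergo a rule: /i/ → [ĩ] (rule 1); /e/ → [ẽ] (rule 1); /ɡ/ → [ɣ] (rule 3).
All other segments surface unchanged.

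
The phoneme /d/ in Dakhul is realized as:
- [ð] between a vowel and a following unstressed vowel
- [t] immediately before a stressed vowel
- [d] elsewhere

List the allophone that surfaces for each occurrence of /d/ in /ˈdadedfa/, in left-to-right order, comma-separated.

Occurrence 1 (position 1): immediately before a stressed vowel → [t].
Occurrence 2 (position 3): between a vowel and a following unstressed vowel → [ð].
Occurrence 3 (position 5): no conditioning environment matches → elsewhere allophone [d].

[t], [ð], [d]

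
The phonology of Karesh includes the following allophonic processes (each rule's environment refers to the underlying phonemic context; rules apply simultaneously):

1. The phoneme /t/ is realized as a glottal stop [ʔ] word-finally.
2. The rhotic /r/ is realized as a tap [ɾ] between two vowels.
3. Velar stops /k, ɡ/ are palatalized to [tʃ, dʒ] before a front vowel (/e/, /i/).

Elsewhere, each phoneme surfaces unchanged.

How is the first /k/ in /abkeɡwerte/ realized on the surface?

/k/ (between /b/ and /e/) occurs before a front vowel → [tʃ] by rule 3.

[tʃ]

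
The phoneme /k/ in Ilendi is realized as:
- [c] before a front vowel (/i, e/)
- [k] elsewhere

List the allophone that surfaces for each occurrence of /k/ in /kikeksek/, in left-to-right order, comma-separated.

Occurrence 1 (position 1): before a front vowel → [c].
Occurrence 2 (position 3): before a front vowel → [c].
Occurrence 3 (position 5): no conditioning environment matches → elsewhere allophone [k].
Occurrence 4 (position 8): no conditioning environment matches → elsewhere allophone [k].

[c], [c], [k], [k]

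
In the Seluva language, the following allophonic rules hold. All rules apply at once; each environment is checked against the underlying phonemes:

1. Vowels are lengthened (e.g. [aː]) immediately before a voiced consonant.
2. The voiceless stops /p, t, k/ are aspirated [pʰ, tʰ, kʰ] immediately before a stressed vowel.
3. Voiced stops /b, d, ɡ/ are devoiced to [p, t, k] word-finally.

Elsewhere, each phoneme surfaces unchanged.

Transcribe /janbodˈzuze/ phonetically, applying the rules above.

/j/ stays [j].
Rule 1 applies to /a/ (between /j/ and /n/: before a voiced consonant) → [aː].
/n/ (between /a/ and /b/): no rule targets it → [n].
/b/ — between /n/ and /o/; rule 3 does not apply here → [b].
/o/ (between /b/ and /d/): before a voiced consonant, so rule 1 applies → [oː].
/d/ (between /o/ and /z/): rule 3 targets it, but not word-finally → unchanged [d].
/z/ (between /d/ and /u/) is unaffected → [z].
/u/ — between /z/ and /z/, before a voiced consonant — surfaces as [uː] (rule 1).
/z/ stays [z].
/e/ (word-final) is in the target of rule 1 but the environment (before a voiced consonant) is not met → [e].

[jaːnboːdˈzuːze]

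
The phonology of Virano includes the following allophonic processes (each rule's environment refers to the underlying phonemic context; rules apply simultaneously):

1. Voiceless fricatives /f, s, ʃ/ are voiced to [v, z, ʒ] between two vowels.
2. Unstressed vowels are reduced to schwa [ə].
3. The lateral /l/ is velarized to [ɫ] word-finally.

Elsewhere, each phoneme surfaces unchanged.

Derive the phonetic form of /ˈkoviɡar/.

[ˈkovəɡər]

/k/ stays [k].
/o/ (between /k/ and /v/) is in the target of rule 2 but the environment (in an unstressed syllable) is not met → [o].
/v/ (between /o/ and /i/) is unaffected → [v].
Rule 2 applies to /i/ (between /v/ and /ɡ/: in an unstressed syllable) → [ə].
/ɡ/ stays [ɡ].
Rule 2 applies to /a/ (between /ɡ/ and /r/: in an unstressed syllable) → [ə].
/r/ (word-final) is unaffected → [r].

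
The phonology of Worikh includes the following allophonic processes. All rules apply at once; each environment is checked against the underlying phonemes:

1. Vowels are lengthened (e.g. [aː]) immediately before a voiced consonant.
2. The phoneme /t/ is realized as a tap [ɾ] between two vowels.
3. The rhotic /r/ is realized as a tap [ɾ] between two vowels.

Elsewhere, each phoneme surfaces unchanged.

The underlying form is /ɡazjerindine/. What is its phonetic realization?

Rule 1 applies to /a/ (between /ɡ/ and /z/: before a voiced consonant) → [aː].
/e/ meets the environment for rule 1 (before a voiced consonant) → [eː].
/r/ (between /e/ and /i/) occurs between two vowels → [ɾ] by rule 3.
/i/ (between /r/ and /n/): before a voiced consonant, so rule 1 applies → [iː].
Rule 1 applies to /i/ (between /d/ and /n/: before a voiced consonant) → [iː].
/e/ (word-final) fails the environment for rule 1, so it stays [e].

[ɡaːzjeːɾiːndiːne]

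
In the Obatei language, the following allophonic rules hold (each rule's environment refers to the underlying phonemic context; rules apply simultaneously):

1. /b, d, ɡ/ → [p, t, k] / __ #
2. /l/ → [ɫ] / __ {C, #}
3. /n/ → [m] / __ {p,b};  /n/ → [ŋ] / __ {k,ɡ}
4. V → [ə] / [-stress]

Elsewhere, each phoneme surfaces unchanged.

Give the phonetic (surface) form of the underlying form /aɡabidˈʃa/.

[əɡəbədˈʃa]

Rule 4 applies to /a/ (word-initial: in an unstressed syllable) → [ə].
/ɡ/ (between /a/ and /a/) is in the target of rule 1 but the environment (word-finally) is not met → [ɡ].
/a/ (between /ɡ/ and /b/) occurs in an unstressed syllable → [ə] by rule 4.
/b/ (between /a/ and /i/): rule 1 targets it, but not word-finally → unchanged [b].
/i/ meets the environment for rule 4 (in an unstressed syllable) → [ə].
/d/ (between /i/ and /ʃ/) fails the environment for rule 1, so it stays [d].
/ʃ/ (between /d/ and /a/): no rule targets it → [ʃ].
/a/ (word-final) is in the target of rule 4 but the environment (in an unstressed syllable) is not met → [a].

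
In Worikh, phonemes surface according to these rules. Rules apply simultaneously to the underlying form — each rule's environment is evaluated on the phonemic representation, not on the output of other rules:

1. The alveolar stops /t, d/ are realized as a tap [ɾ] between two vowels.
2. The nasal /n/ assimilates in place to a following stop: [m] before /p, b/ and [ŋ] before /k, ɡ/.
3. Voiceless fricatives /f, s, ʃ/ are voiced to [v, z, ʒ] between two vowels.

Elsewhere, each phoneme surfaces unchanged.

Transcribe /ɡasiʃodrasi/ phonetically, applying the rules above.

[ɡaziʒodrazi]

/ɡ/ — not in any rule's target class → [ɡ].
/a/ (between /ɡ/ and /s/): no rule targets it → [a].
/s/ — between /a/ and /i/, between two vowels — surfaces as [z] (rule 3).
/i/ stays [i].
/ʃ/ meets the environment for rule 3 (between two vowels) → [ʒ].
/o/ stays [o].
/d/ — between /o/ and /r/; rule 1 does not apply here → [d].
/r/ stays [r].
/a/ — not in any rule's target class → [a].
/s/ (between /a/ and /i/) occurs between two vowels → [z] by rule 3.
/i/ stays [i].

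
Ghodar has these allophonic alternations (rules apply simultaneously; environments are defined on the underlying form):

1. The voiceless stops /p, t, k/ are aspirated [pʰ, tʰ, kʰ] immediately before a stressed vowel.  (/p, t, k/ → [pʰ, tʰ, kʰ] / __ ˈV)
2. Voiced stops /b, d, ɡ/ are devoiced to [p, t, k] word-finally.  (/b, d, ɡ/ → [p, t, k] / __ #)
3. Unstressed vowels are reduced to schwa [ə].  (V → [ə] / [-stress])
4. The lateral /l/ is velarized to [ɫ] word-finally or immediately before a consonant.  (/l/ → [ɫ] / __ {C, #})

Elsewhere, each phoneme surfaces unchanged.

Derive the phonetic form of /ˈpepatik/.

[ˈpʰepətək]

/p/ (word-initial) occurs immediately before a stressed vowel → [pʰ] by rule 1.
/e/ (between /p/ and /p/) is in the target of rule 3 but the environment (in an unstressed syllable) is not met → [e].
/p/ (between /e/ and /a/) is in the target of rule 1 but the environment (immediately before a stressed vowel) is not met → [p].
Rule 3 applies to /a/ (between /p/ and /t/: in an unstressed syllable) → [ə].
/t/ (between /a/ and /i/) fails the environment for rule 1, so it stays [t].
Rule 3 applies to /i/ (between /t/ and /k/: in an unstressed syllable) → [ə].
/k/ (word-final) fails the environment for rule 1, so it stays [k].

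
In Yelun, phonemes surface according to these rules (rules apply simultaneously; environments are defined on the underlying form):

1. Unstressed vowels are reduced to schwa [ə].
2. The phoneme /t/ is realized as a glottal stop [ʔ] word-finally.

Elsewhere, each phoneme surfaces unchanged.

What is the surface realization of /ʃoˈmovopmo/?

/ʃ/ stays [ʃ].
/o/ (between /ʃ/ and /m/): in an unstressed syllable, so rule 1 applies → [ə].
/m/ stays [m].
/o/ (between /m/ and /v/) fails the environment for rule 1, so it stays [o].
/v/ stays [v].
/o/ (between /v/ and /p/): in an unstressed syllable, so rule 1 applies → [ə].
/p/ — not in any rule's target class → [p].
/m/ (between /p/ and /o/): no rule targets it → [m].
Rule 1 applies to /o/ (word-final: in an unstressed syllable) → [ə].

[ʃəˈmovəpmə]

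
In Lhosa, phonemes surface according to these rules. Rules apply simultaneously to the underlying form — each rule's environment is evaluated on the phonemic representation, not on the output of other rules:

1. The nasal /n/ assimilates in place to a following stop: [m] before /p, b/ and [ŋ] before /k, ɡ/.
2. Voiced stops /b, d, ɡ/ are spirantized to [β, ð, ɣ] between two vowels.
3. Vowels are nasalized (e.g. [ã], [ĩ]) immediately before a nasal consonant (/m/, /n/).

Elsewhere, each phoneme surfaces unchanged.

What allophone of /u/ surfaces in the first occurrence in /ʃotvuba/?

/u/ — between /v/ and /b/; rule 3 does not apply here → [u].

[u]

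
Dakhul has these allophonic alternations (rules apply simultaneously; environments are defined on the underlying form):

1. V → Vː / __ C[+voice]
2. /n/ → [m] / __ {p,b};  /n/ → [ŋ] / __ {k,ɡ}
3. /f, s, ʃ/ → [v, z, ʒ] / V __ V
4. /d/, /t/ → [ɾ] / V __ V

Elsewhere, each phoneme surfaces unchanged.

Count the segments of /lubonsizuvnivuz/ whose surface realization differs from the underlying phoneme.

Segments that undergo a rule: /u/ → [uː] (rule 1); /o/ → [oː] (rule 1); /i/ → [iː] (rule 1); /u/ → [uː] (rule 1); /i/ → [iː] (rule 1); /u/ → [uː] (rule 1).
All other segments surface unchanged.

6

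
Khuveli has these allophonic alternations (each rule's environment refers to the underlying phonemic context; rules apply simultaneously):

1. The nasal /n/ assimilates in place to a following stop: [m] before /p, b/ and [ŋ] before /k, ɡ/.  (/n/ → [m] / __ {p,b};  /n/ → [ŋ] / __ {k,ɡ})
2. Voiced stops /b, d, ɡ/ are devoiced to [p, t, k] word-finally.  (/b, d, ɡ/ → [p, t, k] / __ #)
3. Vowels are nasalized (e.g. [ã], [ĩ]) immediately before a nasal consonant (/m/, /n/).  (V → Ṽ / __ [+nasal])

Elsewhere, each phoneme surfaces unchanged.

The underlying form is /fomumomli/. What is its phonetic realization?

[fõmũmõmli]

/f/ (word-initial) is unaffected → [f].
Rule 3 applies to /o/ (between /f/ and /m/: before a nasal consonant) → [õ].
/m/ (between /o/ and /u/): no rule targets it → [m].
Rule 3 applies to /u/ (between /m/ and /m/: before a nasal consonant) → [ũ].
/m/ (between /u/ and /o/): no rule targets it → [m].
/o/ (between /m/ and /m/) occurs before a nasal consonant → [õ] by rule 3.
/m/ (between /o/ and /l/): no rule targets it → [m].
/l/ (between /m/ and /i/): no rule targets it → [l].
/i/ (word-final) is in the target of rule 3 but the environment (before a nasal consonant) is not met → [i].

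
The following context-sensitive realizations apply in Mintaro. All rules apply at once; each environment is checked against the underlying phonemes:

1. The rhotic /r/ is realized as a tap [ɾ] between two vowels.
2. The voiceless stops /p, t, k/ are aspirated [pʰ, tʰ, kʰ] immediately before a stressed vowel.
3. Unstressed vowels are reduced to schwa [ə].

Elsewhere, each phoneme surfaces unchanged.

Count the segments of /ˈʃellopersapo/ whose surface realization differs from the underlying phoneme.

Segments that undergo a rule: /o/ → [ə] (rule 3); /e/ → [ə] (rule 3); /a/ → [ə] (rule 3); /o/ → [ə] (rule 3).
All other segments surface unchanged.

4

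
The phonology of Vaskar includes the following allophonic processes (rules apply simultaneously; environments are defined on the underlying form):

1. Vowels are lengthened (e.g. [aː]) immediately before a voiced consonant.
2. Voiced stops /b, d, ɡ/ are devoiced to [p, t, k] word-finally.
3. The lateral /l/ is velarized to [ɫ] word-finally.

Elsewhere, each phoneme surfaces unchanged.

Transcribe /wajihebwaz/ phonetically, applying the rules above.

[waːjiheːbwaːz]

/a/ (between /w/ and /j/): before a voiced consonant, so rule 1 applies → [aː].
/i/ (between /j/ and /h/) is in the target of rule 1 but the environment (before a voiced consonant) is not met → [i].
/e/ (between /h/ and /b/) occurs before a voiced consonant → [eː] by rule 1.
/b/ (between /e/ and /w/) fails the environment for rule 2, so it stays [b].
/a/ — between /w/ and /z/, before a voiced consonant — surfaces as [aː] (rule 1).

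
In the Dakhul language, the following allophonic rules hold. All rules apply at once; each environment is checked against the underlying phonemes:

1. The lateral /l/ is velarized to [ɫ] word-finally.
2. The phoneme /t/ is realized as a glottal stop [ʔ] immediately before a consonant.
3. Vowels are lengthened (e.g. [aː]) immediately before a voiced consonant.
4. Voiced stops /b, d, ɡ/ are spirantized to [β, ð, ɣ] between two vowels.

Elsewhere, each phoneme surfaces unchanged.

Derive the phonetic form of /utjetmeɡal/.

/u/ (word-initial) fails the environment for rule 3, so it stays [u].
/t/ (between /u/ and /j/): immediately before a consonant, so rule 2 applies → [ʔ].
/j/ — not in any rule's target class → [j].
/e/ (between /j/ and /t/) fails the environment for rule 3, so it stays [e].
/t/ (between /e/ and /m/) occurs immediately before a consonant → [ʔ] by rule 2.
/m/ stays [m].
/e/ (between /m/ and /ɡ/) occurs before a voiced consonant → [eː] by rule 3.
/ɡ/ (between /e/ and /a/): between two vowels, so rule 4 applies → [ɣ].
/a/ — between /ɡ/ and /l/, before a voiced consonant — surfaces as [aː] (rule 3).
/l/ (word-final): word-finally, so rule 1 applies → [ɫ].

[uʔjeʔmeːɣaːɫ]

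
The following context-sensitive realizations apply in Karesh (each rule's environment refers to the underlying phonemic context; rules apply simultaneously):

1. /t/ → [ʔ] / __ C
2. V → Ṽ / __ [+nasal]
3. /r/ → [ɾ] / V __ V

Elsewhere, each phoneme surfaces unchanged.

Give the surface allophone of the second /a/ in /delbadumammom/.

/a/ (between /m/ and /m/) occurs before a nasal consonant → [ã] by rule 2.

[ã]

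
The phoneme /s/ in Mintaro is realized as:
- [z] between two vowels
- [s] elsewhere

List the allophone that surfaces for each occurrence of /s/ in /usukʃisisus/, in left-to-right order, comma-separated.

[z], [z], [z], [s]

Occurrence 1 (position 2): between two vowels → [z].
Occurrence 2 (position 7): between two vowels → [z].
Occurrence 3 (position 9): between two vowels → [z].
Occurrence 4 (position 11): no conditioning environment matches → elsewhere allophone [s].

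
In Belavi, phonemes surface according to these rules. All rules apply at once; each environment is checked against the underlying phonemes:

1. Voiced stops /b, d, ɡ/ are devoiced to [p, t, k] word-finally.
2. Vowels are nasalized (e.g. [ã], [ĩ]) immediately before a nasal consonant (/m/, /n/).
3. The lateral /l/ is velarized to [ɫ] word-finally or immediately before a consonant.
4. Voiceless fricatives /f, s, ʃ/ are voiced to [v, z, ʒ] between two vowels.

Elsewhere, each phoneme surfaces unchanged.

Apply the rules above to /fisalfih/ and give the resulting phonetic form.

/f/ (word-initial): rule 4 targets it, but not between two vowels → unchanged [f].
/i/ (between /f/ and /s/) is in the target of rule 2 but the environment (before a nasal consonant) is not met → [i].
Rule 4 applies to /s/ (between /i/ and /a/: between two vowels) → [z].
/a/ (between /s/ and /l/) fails the environment for rule 2, so it stays [a].
/l/ — between /a/ and /f/, word-finally or immediately before a consonant — surfaces as [ɫ] (rule 3).
/f/ (between /l/ and /i/) fails the environment for rule 4, so it stays [f].
/i/ (between /f/ and /h/): rule 2 targets it, but not before a nasal consonant → unchanged [i].

[fizaɫfih]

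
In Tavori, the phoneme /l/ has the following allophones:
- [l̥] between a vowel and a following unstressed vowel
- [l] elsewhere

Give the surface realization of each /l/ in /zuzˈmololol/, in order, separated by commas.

[l̥], [l̥], [l]

Occurrence 1 (position 6): between a vowel and a following unstressed vowel → [l̥].
Occurrence 2 (position 8): between a vowel and a following unstressed vowel → [l̥].
Occurrence 3 (position 10): no conditioning environment matches → elsewhere allophone [l].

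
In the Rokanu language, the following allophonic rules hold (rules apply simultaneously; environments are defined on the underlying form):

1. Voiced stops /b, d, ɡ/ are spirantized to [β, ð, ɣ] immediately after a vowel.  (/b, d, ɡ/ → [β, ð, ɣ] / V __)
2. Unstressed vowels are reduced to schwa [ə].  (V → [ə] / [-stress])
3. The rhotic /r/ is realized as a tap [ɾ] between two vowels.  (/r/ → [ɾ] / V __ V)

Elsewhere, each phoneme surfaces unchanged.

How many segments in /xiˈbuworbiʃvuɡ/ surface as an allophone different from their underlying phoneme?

6

Segments that undergo a rule: /i/ → [ə] (rule 2); /b/ → [β] (rule 1); /o/ → [ə] (rule 2); /i/ → [ə] (rule 2); /u/ → [ə] (rule 2); /ɡ/ → [ɣ] (rule 1).
All other segments surface unchanged.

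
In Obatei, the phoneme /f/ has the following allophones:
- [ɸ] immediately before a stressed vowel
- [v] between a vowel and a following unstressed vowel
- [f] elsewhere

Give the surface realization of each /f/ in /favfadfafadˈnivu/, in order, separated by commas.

Occurrence 1 (position 1): no conditioning environment matches → elsewhere allophone [f].
Occurrence 2 (position 4): no conditioning environment matches → elsewhere allophone [f].
Occurrence 3 (position 7): no conditioning environment matches → elsewhere allophone [f].
Occurrence 4 (position 9): between a vowel and a following unstressed vowel → [v].

[f], [f], [f], [v]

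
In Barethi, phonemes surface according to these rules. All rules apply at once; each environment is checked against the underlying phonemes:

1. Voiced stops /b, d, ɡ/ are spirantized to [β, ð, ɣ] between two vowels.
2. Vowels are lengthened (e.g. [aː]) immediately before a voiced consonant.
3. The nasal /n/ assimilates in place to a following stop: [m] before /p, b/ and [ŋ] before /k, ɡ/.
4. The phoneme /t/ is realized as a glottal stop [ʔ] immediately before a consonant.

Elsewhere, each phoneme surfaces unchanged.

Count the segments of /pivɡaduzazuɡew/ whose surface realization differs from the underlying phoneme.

8

Segments that undergo a rule: /i/ → [iː] (rule 2); /a/ → [aː] (rule 2); /d/ → [ð] (rule 1); /u/ → [uː] (rule 2); /a/ → [aː] (rule 2); /u/ → [uː] (rule 2); /ɡ/ → [ɣ] (rule 1); /e/ → [eː] (rule 2).
All other segments surface unchanged.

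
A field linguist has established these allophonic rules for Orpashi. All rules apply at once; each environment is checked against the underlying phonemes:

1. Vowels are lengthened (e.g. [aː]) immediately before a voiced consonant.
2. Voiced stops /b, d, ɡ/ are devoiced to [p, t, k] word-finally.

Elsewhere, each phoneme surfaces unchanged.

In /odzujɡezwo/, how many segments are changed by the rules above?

3

Segments that undergo a rule: /o/ → [oː] (rule 1); /u/ → [uː] (rule 1); /e/ → [eː] (rule 1).
All other segments surface unchanged.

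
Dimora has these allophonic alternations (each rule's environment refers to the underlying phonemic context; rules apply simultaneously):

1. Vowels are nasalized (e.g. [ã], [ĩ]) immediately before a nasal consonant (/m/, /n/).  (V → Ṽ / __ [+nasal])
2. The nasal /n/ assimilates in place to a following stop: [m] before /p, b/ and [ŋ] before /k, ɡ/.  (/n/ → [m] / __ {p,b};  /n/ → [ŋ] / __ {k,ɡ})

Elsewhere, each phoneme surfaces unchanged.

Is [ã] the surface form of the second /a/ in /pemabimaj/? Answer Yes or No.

/a/ (between /m/ and /j/): rule 1 targets it, but not before a nasal consonant → unchanged [a].
The actual realization is [a], not [ã].

No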